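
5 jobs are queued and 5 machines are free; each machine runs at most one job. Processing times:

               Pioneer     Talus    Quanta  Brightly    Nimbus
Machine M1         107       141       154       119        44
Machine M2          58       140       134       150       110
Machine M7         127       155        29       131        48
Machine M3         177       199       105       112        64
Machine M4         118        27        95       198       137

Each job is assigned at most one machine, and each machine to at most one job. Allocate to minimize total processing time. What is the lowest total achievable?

Min total: 270 min

Optimal: Pioneer→Machine M2 (58 min), Talus→Machine M4 (27 min), Quanta→Machine M7 (29 min), Brightly→Machine M3 (112 min), Nimbus→Machine M1 (44 min) — total 58+27+29+112+44 = 270 min.
Every other assignment is strictly worse.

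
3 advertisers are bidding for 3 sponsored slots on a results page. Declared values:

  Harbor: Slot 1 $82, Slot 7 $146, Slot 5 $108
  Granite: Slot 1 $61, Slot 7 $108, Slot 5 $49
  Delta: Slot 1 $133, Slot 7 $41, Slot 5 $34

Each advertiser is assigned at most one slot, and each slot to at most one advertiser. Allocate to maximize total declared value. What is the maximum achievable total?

Optimal: Harbor→Slot 5 ($108), Granite→Slot 7 ($108), Delta→Slot 1 ($133) — total 108+108+133 = $349.
Column-greedy (each slot in turn goes to its best remaining advertiser) gives $328, worse by 21.
Checked against all permutations: $349 is optimal.

Max total: $349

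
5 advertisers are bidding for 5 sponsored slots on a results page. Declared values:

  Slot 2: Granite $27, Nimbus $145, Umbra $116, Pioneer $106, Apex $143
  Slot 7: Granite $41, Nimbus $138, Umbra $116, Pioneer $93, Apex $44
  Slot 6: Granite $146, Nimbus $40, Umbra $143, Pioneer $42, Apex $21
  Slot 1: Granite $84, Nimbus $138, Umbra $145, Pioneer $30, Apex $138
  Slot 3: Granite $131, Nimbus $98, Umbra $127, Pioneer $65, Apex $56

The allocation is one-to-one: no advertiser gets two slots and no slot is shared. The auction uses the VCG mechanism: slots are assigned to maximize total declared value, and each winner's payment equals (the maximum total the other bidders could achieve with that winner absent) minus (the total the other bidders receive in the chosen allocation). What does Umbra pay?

Efficient allocation: Granite→Slot 3 ($131), Nimbus→Slot 7 ($138), Umbra→Slot 6 ($143), Pioneer→Slot 2 ($106), Apex→Slot 1 ($138); total welfare W = $656.
Umbra receives Slot 6 at value $143, so the others get W − 143 = $513.
Without Umbra: best allocation of the remaining 4 bidders over all 5 slots is Granite→Slot 6 ($146), Nimbus→Slot 7 ($138), Pioneer→Slot 2 ($106), Apex→Slot 1 ($138), total $528.
VCG payment = (others' best without Umbra) − (others' welfare with Umbra) = 528 − 513 = $15.

Umbra pays $15.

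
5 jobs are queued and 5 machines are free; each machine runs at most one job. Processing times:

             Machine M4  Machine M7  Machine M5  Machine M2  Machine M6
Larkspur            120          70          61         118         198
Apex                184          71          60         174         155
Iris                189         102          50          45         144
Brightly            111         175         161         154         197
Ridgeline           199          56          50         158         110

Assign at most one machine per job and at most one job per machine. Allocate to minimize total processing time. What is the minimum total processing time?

Optimal: Larkspur→Machine M7 (70 min), Apex→Machine M5 (60 min), Iris→Machine M2 (45 min), Brightly→Machine M4 (111 min), Ridgeline→Machine M6 (110 min) — total 70+60+45+111+110 = 396 min.
Min-entry greedy (repeatedly take the single cheapest remaining cell) gives 431 min, worse by 35.
Every other assignment is strictly worse.

Min total: 396 min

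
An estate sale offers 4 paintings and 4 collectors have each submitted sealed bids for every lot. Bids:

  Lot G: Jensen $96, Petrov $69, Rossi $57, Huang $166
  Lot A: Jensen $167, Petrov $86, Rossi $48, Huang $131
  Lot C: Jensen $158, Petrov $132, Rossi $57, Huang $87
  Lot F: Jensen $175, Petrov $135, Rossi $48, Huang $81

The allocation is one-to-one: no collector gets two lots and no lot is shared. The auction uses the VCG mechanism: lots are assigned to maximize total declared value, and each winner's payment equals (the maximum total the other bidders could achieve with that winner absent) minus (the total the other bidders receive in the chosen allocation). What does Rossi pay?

Efficient allocation: Jensen→Lot A ($167), Petrov→Lot F ($135), Rossi→Lot C ($57), Huang→Lot G ($166); total welfare W = $525.
Rossi receives Lot C at value $57, so the others get W − 57 = $468.
Without Rossi: best allocation of the remaining 3 bidders over all 4 lots is Jensen→Lot F ($175), Petrov→Lot C ($132), Huang→Lot G ($166), total $473.
VCG payment = (others' best without Rossi) − (others' welfare with Rossi) = 473 − 468 = $5.

Rossi pays $5.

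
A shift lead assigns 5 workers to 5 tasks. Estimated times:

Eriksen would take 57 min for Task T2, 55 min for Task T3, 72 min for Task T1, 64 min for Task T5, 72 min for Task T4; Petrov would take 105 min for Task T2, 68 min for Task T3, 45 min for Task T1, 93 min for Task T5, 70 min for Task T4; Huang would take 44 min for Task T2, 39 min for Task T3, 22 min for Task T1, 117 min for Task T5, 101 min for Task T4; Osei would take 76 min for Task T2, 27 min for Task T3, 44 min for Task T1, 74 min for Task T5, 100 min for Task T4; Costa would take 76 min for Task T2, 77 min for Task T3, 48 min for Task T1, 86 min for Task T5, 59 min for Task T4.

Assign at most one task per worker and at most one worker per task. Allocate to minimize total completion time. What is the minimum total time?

Optimal: Eriksen→Task T5 (64 min), Petrov→Task T1 (45 min), Huang→Task T2 (44 min), Osei→Task T3 (27 min), Costa→Task T4 (59 min) — total 64+45+44+27+59 = 239 min.
Row-greedy (each worker in turn takes its cheapest remaining task) gives 277 min, worse by 38.
Next-best assignment: Eriksen→Task T5, Petrov→Task T4, Huang→Task T2, Osei→Task T3, Costa→Task T1 = 253 min.
No other one-to-one assignment undercuts 239 min.

Min total: 239 min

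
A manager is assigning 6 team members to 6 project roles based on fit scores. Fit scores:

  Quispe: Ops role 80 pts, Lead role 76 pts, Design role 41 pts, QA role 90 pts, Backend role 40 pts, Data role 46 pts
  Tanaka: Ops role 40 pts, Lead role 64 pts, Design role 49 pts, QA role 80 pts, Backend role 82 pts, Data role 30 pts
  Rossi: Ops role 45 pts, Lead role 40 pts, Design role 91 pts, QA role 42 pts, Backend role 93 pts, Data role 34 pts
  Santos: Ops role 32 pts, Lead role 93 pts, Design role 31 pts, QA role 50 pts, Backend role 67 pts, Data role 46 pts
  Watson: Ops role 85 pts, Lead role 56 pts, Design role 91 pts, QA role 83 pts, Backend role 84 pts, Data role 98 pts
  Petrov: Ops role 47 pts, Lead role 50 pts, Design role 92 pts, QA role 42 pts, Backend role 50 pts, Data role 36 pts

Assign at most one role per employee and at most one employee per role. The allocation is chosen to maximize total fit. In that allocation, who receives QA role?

Tanaka receives QA role.

Optimal: Quispe→Ops role (80 pts), Tanaka→QA role (80 pts), Rossi→Backend role (93 pts), Santos→Lead role (93 pts), Watson→Data role (98 pts), Petrov→Design role (92 pts) — total 80+80+93+93+98+92 = 536 pts.
Column-greedy (each role in turn goes to its best remaining employee) gives 483 pts, worse by 53.
No other one-to-one assignment exceeds 536 pts.
Tanaka's own top role is Backend role (82 pts), but forcing Tanaka→Backend role and reassigning the rest optimally gives only 501 pts — worse by 35.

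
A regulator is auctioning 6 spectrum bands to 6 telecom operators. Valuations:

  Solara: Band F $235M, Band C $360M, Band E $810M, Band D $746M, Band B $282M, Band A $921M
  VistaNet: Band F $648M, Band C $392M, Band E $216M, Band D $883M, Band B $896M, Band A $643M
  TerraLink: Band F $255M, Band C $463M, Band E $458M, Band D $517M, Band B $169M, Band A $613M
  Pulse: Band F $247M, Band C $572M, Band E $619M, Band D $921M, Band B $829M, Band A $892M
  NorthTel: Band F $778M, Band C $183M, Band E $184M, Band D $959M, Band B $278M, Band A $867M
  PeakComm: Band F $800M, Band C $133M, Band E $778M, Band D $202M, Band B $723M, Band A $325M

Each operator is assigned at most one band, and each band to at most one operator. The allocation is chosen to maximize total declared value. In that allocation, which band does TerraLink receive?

TerraLink receives Band C.

Optimal: Solara→Band E ($810M), VistaNet→Band B ($896M), TerraLink→Band C ($463M), Pulse→Band A ($892M), NorthTel→Band D ($959M), PeakComm→Band F ($800M) — total 810+896+463+892+959+800 = $4820M.
Next-best assignment: Solara→Band E, VistaNet→Band B, TerraLink→Band C, Pulse→Band D, NorthTel→Band A, PeakComm→Band F = $4757M.
Swapping VistaNet↔Pulse (VistaNet→Band A $643M, Pulse→Band B $829M) loses 316.
No other one-to-one assignment exceeds $4820M.
TerraLink's own top band is Band A ($613M), but forcing TerraLink→Band A and reassigning the rest optimally gives only $4650M — worse by 170.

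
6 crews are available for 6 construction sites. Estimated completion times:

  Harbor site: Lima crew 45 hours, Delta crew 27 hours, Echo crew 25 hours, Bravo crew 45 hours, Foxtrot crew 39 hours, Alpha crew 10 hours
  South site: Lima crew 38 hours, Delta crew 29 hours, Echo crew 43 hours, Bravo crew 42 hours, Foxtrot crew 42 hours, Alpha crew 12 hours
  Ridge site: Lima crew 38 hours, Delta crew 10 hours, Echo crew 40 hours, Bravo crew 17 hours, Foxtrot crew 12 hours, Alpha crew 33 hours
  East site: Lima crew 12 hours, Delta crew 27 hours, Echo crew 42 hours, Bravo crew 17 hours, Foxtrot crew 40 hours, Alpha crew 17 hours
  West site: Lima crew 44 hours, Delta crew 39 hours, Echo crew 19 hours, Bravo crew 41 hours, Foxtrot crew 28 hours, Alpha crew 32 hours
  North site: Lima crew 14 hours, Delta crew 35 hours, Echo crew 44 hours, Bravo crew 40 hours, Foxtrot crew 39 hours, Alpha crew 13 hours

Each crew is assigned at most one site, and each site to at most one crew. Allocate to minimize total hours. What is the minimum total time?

Treat this as an assignment problem: match each crew to one site.
Optimal: Lima crew→North site (14 hours), Delta crew→Harbor site (27 hours), Echo crew→West site (19 hours), Bravo crew→East site (17 hours), Foxtrot crew→Ridge site (12 hours), Alpha crew→South site (12 hours) — total 14+27+19+17+12+12 = 101 hours.
Column-greedy (each site in turn goes to its cheapest remaining crew) gives 122 hours, worse by 21.
Swapping Echo crew↔Bravo crew (Echo crew→East site 42 hours, Bravo crew→West site 41 hours) adds 47.
No other one-to-one assignment undercuts 101 hours.

Minimum total: 101 hours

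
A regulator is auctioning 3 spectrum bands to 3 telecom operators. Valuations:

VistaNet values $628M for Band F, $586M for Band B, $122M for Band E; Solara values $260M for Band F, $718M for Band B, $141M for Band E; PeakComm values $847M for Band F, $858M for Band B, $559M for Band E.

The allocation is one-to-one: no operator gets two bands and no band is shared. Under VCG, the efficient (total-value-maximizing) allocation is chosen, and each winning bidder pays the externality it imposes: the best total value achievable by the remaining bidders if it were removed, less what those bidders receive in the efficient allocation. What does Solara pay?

Solara pays $299M.

Efficient allocation: VistaNet→Band F ($628M), Solara→Band B ($718M), PeakComm→Band E ($559M); total welfare W = $1905M.
Solara receives Band B at value $718M, so the others get W − 718 = $1187M.
Without Solara: best allocation of the remaining 2 bidders over all 3 bands is VistaNet→Band F ($628M), PeakComm→Band B ($858M), total $1486M.
VCG payment = (others' best without Solara) − (others' welfare with Solara) = 1486 − 1187 = $299M.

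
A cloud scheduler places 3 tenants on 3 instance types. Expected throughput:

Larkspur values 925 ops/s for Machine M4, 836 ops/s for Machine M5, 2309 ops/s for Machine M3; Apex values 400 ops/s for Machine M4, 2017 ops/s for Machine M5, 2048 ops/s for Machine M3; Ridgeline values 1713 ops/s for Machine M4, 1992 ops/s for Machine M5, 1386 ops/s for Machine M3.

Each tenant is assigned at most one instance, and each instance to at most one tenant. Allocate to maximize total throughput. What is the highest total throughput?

Optimal: Larkspur→Machine M3 (2309 ops/s), Apex→Machine M5 (2017 ops/s), Ridgeline→Machine M4 (1713 ops/s) — total 2309+2017+1713 = 6039 ops/s.
Next-best assignment: Larkspur→Machine M4, Apex→Machine M3, Ridgeline→Machine M5 = 4965 ops/s.
Swapping Ridgeline↔Larkspur (Ridgeline→Machine M3 1386 ops/s, Larkspur→Machine M4 925 ops/s) loses 1711.

Maximum total: 6039 ops/s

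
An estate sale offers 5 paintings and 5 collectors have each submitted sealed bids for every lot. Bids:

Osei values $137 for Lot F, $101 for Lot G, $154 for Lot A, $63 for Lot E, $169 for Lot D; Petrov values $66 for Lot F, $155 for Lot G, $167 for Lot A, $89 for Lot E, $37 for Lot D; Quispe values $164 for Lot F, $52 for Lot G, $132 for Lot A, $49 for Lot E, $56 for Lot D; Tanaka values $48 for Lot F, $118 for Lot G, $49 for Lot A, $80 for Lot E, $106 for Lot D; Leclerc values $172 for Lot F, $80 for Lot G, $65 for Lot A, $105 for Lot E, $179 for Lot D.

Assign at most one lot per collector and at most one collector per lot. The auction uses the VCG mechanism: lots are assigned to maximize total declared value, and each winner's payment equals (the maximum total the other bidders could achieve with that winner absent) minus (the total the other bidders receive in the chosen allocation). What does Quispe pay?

Efficient allocation: Osei→Lot A ($154), Petrov→Lot G ($155), Quispe→Lot F ($164), Tanaka→Lot E ($80), Leclerc→Lot D ($179); total welfare W = $732.
Quispe receives Lot F at value $164, so the others get W − 164 = $568.
Without Quispe: best allocation of the remaining 4 bidders over all 5 lots is Osei→Lot D ($169), Petrov→Lot A ($167), Tanaka→Lot G ($118), Leclerc→Lot F ($172), total $626.
VCG payment = (others' best without Quispe) − (others' welfare with Quispe) = 626 − 568 = $58.

Quispe pays $58.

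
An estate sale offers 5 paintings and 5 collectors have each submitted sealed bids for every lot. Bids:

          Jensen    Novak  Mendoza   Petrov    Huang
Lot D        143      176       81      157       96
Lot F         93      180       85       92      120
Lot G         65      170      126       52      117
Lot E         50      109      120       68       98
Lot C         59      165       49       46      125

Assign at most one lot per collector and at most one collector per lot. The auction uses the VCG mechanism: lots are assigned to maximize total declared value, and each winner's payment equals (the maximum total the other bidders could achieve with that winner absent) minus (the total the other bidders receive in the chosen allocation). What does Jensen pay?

Efficient allocation: Jensen→Lot F ($93), Novak→Lot G ($170), Mendoza→Lot E ($120), Petrov→Lot D ($157), Huang→Lot C ($125); total welfare W = $665.
Jensen receives Lot F at value $93, so the others get W − 93 = $572.
Without Jensen: best allocation of the remaining 4 bidders over all 5 lots is Novak→Lot F ($180), Mendoza→Lot G ($126), Petrov→Lot D ($157), Huang→Lot C ($125), total $588.
VCG payment = (others' best without Jensen) − (others' welfare with Jensen) = 588 − 572 = $16.

Jensen pays $16.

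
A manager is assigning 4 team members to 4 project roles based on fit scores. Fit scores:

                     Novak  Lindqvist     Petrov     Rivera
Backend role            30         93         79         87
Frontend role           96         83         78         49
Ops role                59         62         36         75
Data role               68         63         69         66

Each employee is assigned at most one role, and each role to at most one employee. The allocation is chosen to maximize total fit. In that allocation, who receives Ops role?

Optimal: Novak→Frontend role (96 pts), Lindqvist→Backend role (93 pts), Petrov→Data role (69 pts), Rivera→Ops role (75 pts) — total 96+93+69+75 = 333 pts.
Swapping Petrov↔Novak (Petrov→Frontend role 78 pts, Novak→Data role 68 pts) loses 19.
Rivera's own top role is Backend role (87 pts), but forcing Rivera→Backend role and reassigning the rest optimally gives only 314 pts — worse by 19.

Rivera receives Ops role.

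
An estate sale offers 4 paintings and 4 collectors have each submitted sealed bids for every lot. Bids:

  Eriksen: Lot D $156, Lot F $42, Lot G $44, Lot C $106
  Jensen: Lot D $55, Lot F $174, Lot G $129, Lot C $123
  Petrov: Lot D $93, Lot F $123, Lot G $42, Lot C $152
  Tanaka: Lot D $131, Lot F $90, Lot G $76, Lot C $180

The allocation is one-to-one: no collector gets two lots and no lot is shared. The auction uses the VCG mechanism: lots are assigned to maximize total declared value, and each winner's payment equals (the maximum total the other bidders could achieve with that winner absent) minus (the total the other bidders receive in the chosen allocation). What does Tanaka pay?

Tanaka pays $74.

Efficient allocation: Eriksen→Lot D ($156), Jensen→Lot G ($129), Petrov→Lot F ($123), Tanaka→Lot C ($180); total welfare W = $588.
Tanaka receives Lot C at value $180, so the others get W − 180 = $408.
Without Tanaka: best allocation of the remaining 3 bidders over all 4 lots is Eriksen→Lot D ($156), Jensen→Lot F ($174), Petrov→Lot C ($152), total $482.
VCG payment = (others' best without Tanaka) − (others' welfare with Tanaka) = 482 − 408 = $74.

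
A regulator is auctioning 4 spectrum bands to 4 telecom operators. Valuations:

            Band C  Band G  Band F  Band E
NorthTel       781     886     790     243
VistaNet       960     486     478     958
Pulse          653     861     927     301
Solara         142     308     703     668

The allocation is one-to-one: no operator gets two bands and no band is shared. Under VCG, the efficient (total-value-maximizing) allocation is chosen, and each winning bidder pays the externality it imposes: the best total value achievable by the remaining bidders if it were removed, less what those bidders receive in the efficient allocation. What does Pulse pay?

Pulse pays $35M.

Efficient allocation: NorthTel→Band G ($886M), VistaNet→Band C ($960M), Pulse→Band F ($927M), Solara→Band E ($668M); total welfare W = $3441M.
Pulse receives Band F at value $927M, so the others get W − 927 = $2514M.
Without Pulse: best allocation of the remaining 3 bidders over all 4 bands is NorthTel→Band G ($886M), VistaNet→Band C ($960M), Solara→Band F ($703M), total $2549M.
VCG payment = (others' best without Pulse) − (others' welfare with Pulse) = 2549 − 2514 = $35M.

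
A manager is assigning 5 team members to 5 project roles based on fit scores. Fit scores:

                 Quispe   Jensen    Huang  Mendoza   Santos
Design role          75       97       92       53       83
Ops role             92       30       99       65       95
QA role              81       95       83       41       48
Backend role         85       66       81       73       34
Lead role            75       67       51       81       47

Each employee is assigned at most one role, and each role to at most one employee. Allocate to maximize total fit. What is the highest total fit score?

Maximum total: 448 pts

This is a one-to-one assignment (maximum-weight bipartite matching).
Optimal: Quispe→Backend role (85 pts), Jensen→QA role (95 pts), Huang→Design role (92 pts), Mendoza→Lead role (81 pts), Santos→Ops role (95 pts) — total 85+95+92+81+95 = 448 pts.
Column-greedy (each role in turn goes to its best remaining employee) gives 397 pts, worse by 51.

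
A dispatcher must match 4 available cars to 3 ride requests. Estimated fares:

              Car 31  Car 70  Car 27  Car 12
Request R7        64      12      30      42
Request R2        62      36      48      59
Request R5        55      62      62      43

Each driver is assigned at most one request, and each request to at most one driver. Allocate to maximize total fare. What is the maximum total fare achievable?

Max total: $185

Optimal: Car 31→Request R7 ($64), Car 12→Request R2 ($59), Car 70→Request R5 ($62) — total 64+59+62 = $185.
Row-greedy (each driver in turn takes its best remaining request) gives $174, worse by 11.
No other one-to-one assignment exceeds $185.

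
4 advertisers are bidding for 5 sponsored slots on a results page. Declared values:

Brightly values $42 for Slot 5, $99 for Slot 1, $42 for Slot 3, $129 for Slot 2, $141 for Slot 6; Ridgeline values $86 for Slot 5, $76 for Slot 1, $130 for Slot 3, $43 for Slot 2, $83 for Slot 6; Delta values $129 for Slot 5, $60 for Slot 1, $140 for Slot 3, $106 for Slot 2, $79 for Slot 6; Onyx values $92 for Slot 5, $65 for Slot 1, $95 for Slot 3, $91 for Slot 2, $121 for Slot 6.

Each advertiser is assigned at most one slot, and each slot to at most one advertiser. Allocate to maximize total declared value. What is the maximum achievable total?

Maximum total: $509

Optimal: Brightly→Slot 2 ($129), Ridgeline→Slot 3 ($130), Delta→Slot 5 ($129), Onyx→Slot 6 ($121) — total 129+130+129+121 = $509.
Max-entry greedy (repeatedly take the single best remaining cell) gives $449, worse by 60.
Every other assignment is strictly worse.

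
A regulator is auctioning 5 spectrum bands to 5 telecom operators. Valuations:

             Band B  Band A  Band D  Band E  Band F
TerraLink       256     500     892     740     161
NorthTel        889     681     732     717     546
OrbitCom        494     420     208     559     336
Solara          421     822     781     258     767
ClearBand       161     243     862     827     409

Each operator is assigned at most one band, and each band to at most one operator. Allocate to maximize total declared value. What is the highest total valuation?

Optimal: TerraLink→Band D ($892M), NorthTel→Band B ($889M), OrbitCom→Band A ($420M), Solara→Band F ($767M), ClearBand→Band E ($827M) — total 892+889+420+767+827 = $3795M.
Column-greedy (each band in turn goes to its best remaining operator) gives $3766M, worse by 29.

Max total: $3795M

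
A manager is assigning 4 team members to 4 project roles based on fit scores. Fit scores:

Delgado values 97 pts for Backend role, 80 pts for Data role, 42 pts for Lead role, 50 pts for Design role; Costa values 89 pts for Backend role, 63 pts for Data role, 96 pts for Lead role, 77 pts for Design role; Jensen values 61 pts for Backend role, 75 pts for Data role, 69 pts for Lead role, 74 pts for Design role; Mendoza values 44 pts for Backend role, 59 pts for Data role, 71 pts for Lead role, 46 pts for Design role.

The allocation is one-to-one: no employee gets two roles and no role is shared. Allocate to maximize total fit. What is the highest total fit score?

Max total: 326 pts

Treat this as an assignment problem: match each employee to one role.
Optimal: Delgado→Backend role (97 pts), Costa→Lead role (96 pts), Jensen→Design role (74 pts), Mendoza→Data role (59 pts) — total 97+96+74+59 = 326 pts.
Max-entry greedy (repeatedly take the single best remaining cell) gives 314 pts, worse by 12.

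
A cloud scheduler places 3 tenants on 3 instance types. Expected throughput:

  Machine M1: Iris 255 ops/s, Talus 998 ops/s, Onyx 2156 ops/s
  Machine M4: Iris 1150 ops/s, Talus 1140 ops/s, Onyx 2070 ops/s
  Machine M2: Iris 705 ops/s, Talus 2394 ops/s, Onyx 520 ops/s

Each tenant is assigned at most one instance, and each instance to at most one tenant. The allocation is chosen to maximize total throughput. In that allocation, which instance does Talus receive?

Optimal: Iris→Machine M4 (1150 ops/s), Talus→Machine M2 (2394 ops/s), Onyx→Machine M1 (2156 ops/s) — total 1150+2394+2156 = 5700 ops/s.

Talus receives Machine M2.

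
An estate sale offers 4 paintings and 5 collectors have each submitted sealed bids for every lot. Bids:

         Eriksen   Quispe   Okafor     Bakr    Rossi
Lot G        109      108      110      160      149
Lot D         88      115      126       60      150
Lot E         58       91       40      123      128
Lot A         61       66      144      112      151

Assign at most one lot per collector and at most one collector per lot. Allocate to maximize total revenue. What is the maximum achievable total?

Treat this as an assignment problem: match each collector to one lot.
Optimal: Bakr→Lot G ($160), Quispe→Lot D ($115), Rossi→Lot E ($128), Okafor→Lot A ($144) — total 160+115+128+144 = $547.
Max-entry greedy (repeatedly take the single best remaining cell) gives $528, worse by 19.
Every other assignment is strictly worse.

Maximum total: $547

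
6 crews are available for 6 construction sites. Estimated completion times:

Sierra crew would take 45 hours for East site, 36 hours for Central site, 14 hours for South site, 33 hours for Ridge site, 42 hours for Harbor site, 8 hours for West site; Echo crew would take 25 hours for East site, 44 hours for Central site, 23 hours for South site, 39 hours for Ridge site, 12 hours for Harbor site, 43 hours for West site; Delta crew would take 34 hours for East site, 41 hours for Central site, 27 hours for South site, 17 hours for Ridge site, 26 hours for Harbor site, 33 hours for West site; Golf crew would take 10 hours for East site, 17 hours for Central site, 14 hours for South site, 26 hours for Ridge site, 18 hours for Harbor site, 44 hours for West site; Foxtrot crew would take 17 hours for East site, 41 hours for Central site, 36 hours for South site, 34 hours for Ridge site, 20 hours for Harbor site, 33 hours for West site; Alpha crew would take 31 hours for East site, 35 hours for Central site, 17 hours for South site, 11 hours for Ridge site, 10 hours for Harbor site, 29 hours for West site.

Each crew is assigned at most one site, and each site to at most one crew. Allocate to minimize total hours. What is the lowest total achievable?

This is a one-to-one assignment (minimum-cost bipartite matching).
Optimal: Sierra crew→West site (8 hours), Echo crew→Harbor site (12 hours), Delta crew→Ridge site (17 hours), Golf crew→Central site (17 hours), Foxtrot crew→East site (17 hours), Alpha crew→South site (17 hours) — total 8+12+17+17+17+17 = 88 hours.

Min total: 88 hours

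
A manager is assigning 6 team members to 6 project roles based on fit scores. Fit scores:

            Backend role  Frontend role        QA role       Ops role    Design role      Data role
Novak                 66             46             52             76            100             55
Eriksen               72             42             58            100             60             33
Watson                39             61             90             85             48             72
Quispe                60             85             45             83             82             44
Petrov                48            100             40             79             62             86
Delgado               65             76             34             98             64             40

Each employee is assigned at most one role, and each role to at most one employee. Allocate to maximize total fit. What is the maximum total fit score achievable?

Max total: 531 pts

Optimal: Novak→Design role (100 pts), Eriksen→Backend role (72 pts), Watson→QA role (90 pts), Quispe→Frontend role (85 pts), Petrov→Data role (86 pts), Delgado→Ops role (98 pts) — total 100+72+90+85+86+98 = 531 pts.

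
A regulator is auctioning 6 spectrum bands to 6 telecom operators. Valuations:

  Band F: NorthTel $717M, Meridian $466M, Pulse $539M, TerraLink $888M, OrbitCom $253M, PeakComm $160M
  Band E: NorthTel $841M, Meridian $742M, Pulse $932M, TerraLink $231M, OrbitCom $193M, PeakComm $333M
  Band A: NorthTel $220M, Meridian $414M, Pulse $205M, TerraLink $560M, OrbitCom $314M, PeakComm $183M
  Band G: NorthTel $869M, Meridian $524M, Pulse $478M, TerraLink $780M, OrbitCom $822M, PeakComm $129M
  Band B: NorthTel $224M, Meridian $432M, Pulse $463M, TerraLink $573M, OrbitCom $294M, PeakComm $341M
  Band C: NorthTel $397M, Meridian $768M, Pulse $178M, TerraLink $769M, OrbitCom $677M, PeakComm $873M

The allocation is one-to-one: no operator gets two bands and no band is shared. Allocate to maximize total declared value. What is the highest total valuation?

Optimal: NorthTel→Band F ($717M), Meridian→Band B ($432M), Pulse→Band E ($932M), TerraLink→Band A ($560M), OrbitCom→Band G ($822M), PeakComm→Band C ($873M) — total 717+432+932+560+822+873 = $4336M.
Row-greedy (each operator in turn takes its best remaining band) gives $4112M, worse by 224.
Swapping NorthTel↔Pulse (NorthTel→Band E $841M, Pulse→Band F $539M) loses 269.
No other one-to-one assignment exceeds $4336M.

Maximum total: $4336M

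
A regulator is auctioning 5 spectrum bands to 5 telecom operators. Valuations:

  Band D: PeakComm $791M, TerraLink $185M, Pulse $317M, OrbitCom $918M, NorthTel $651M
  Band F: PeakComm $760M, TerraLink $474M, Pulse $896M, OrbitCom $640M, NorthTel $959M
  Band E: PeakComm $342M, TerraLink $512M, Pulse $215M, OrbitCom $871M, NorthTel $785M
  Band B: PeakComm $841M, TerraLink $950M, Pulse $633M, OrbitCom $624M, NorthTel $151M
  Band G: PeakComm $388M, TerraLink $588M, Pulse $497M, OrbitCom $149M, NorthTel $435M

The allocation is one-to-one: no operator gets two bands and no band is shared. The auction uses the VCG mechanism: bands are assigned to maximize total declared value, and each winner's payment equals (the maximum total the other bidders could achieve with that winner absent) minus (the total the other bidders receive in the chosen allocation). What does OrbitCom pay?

Efficient allocation: PeakComm→Band D ($791M), TerraLink→Band B ($950M), Pulse→Band G ($497M), OrbitCom→Band E ($871M), NorthTel→Band F ($959M); total welfare W = $4068M.
OrbitCom receives Band E at value $871M, so the others get W − 871 = $3197M.
Without OrbitCom: best allocation of the remaining 4 bidders over all 5 bands is PeakComm→Band D ($791M), TerraLink→Band B ($950M), Pulse→Band F ($896M), NorthTel→Band E ($785M), total $3422M.
VCG payment = (others' best without OrbitCom) − (others' welfare with OrbitCom) = 3422 − 3197 = $225M.

OrbitCom pays $225M.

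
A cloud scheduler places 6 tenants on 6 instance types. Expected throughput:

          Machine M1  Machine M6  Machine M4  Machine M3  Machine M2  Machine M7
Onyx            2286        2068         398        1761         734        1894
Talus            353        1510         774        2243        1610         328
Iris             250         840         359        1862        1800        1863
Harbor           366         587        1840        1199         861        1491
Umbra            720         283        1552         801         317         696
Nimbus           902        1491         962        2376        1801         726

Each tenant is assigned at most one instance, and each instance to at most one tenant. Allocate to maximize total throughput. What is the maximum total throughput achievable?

Optimal: Onyx→Machine M1 (2286 ops/s), Talus→Machine M6 (1510 ops/s), Iris→Machine M2 (1800 ops/s), Harbor→Machine M7 (1491 ops/s), Umbra→Machine M4 (1552 ops/s), Nimbus→Machine M3 (2376 ops/s) — total 2286+1510+1800+1491+1552+2376 = 11015 ops/s.
Row-greedy (each tenant in turn takes its best remaining instance) gives 10040 ops/s, worse by 975.
Next-best assignment: Onyx→Machine M1, Talus→Machine M3, Iris→Machine M2, Harbor→Machine M7, Umbra→Machine M4, Nimbus→Machine M6 = 10863 ops/s.
Swapping Umbra↔Harbor (Umbra→Machine M7 696 ops/s, Harbor→Machine M4 1840 ops/s) loses 507.

Max total: 11015 ops/s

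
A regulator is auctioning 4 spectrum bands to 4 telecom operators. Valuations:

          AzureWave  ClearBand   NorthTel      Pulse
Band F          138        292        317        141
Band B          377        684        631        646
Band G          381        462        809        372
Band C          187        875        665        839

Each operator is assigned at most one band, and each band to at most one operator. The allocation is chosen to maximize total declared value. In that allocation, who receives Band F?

AzureWave receives Band F.

This is the linear assignment problem.
Optimal: AzureWave→Band F ($138M), ClearBand→Band B ($684M), NorthTel→Band G ($809M), Pulse→Band C ($839M) — total 138+684+809+839 = $2470M.
Row-greedy (each operator in turn takes its best remaining band) gives $2028M, worse by 442.
AzureWave's own top band is Band G ($381M), but forcing AzureWave→Band G and reassigning the rest optimally gives only $2221M — worse by 249.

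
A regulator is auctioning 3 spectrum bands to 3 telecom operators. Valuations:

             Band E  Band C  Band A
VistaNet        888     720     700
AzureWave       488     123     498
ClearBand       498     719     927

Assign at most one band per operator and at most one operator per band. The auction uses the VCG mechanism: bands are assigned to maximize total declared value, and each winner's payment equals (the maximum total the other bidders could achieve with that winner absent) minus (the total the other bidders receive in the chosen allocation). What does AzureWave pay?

Efficient allocation: VistaNet→Band C ($720M), AzureWave→Band E ($488M), ClearBand→Band A ($927M); total welfare W = $2135M.
AzureWave receives Band E at value $488M, so the others get W − 488 = $1647M.
Without AzureWave: best allocation of the remaining 2 bidders over all 3 bands is VistaNet→Band E ($888M), ClearBand→Band A ($927M), total $1815M.
VCG payment = (others' best without AzureWave) − (others' welfare with AzureWave) = 1815 − 1647 = $168M.

AzureWave pays $168M.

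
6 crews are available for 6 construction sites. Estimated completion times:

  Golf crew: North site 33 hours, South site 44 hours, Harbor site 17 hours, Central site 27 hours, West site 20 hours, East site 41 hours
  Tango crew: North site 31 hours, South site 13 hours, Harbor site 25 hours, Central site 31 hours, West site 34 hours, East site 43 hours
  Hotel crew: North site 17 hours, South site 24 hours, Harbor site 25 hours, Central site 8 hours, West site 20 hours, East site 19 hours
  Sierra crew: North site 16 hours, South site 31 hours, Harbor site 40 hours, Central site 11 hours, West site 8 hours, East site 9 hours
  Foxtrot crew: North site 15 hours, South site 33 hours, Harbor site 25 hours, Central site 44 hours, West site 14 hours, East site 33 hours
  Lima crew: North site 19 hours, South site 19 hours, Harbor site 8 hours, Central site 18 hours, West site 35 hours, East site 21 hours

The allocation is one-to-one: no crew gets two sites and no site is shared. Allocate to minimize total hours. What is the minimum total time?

Optimal: Golf crew→West site (20 hours), Tango crew→South site (13 hours), Hotel crew→Central site (8 hours), Sierra crew→East site (9 hours), Foxtrot crew→North site (15 hours), Lima crew→Harbor site (8 hours) — total 20+13+8+9+15+8 = 73 hours.
Column-greedy (each site in turn goes to its cheapest remaining crew) gives 93 hours, worse by 20.
Every other assignment is strictly worse.

Minimum total: 73 hours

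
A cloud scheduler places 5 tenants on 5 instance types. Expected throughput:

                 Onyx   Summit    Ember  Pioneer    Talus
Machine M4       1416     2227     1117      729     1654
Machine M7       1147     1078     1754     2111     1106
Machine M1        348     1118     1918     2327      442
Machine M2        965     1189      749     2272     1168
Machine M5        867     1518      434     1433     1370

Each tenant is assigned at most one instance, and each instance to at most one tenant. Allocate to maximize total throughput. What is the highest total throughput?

Optimal: Onyx→Machine M7 (1147 ops/s), Summit→Machine M4 (2227 ops/s), Ember→Machine M1 (1918 ops/s), Pioneer→Machine M2 (2272 ops/s), Talus→Machine M5 (1370 ops/s) — total 1147+2227+1918+2272+1370 = 8934 ops/s.
Column-greedy (each instance in turn goes to its best remaining tenant) gives 8291 ops/s, worse by 643.
Every other assignment is strictly worse.

Maximum total: 8934 ops/s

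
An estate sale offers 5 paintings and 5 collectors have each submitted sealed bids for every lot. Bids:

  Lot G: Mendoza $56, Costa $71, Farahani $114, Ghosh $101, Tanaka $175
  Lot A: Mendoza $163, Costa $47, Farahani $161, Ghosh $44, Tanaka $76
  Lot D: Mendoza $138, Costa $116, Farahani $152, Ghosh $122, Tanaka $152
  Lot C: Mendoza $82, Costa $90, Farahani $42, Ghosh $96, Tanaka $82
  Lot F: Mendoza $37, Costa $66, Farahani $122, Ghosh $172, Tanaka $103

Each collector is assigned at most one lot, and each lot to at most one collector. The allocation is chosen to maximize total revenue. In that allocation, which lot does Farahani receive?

Optimal: Mendoza→Lot A ($163), Costa→Lot C ($90), Farahani→Lot D ($152), Ghosh→Lot F ($172), Tanaka→Lot G ($175) — total 163+90+152+172+175 = $752.
Every other assignment is strictly worse.
Farahani's own top lot is Lot A ($161), but forcing Farahani→Lot A and reassigning the rest optimally gives only $736 — worse by 16.

Farahani receives Lot D.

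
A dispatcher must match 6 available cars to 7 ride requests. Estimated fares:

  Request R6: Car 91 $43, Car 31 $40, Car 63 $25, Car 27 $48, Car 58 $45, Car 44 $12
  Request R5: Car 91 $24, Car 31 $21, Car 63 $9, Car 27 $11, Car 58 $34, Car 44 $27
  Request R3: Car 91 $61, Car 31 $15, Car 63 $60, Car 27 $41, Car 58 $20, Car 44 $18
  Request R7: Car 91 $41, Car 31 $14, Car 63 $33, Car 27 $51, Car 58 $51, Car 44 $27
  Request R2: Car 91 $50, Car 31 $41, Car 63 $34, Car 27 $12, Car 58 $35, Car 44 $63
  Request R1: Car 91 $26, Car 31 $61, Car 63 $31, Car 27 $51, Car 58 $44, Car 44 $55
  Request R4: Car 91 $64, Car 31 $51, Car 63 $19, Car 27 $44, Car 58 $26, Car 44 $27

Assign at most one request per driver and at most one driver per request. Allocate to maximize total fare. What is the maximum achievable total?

Max total: $347

Optimal: Car 91→Request R4 ($64), Car 31→Request R1 ($61), Car 63→Request R3 ($60), Car 27→Request R6 ($48), Car 58→Request R7 ($51), Car 44→Request R2 ($63) — total 64+61+60+48+51+63 = $347.
Column-greedy (each request in turn goes to its best remaining driver) gives $300, worse by 47.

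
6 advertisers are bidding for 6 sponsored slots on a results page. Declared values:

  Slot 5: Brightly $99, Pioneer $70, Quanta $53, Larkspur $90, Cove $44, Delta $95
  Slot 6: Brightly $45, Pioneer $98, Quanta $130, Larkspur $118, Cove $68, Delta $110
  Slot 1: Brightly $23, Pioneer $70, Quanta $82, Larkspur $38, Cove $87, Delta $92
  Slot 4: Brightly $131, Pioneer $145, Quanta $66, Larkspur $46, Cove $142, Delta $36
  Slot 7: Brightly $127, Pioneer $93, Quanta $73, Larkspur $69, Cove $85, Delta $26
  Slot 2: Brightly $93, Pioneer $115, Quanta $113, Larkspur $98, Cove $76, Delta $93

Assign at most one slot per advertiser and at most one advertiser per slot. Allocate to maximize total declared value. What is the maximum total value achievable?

Maximum total: $696

This is the linear assignment problem.
Optimal: Brightly→Slot 7 ($127), Pioneer→Slot 2 ($115), Quanta→Slot 6 ($130), Larkspur→Slot 5 ($90), Cove→Slot 4 ($142), Delta→Slot 1 ($92) — total 127+115+130+90+142+92 = $696.
Column-greedy (each slot in turn goes to its best remaining advertiser) gives $649, worse by 47.
Every other assignment is strictly worse.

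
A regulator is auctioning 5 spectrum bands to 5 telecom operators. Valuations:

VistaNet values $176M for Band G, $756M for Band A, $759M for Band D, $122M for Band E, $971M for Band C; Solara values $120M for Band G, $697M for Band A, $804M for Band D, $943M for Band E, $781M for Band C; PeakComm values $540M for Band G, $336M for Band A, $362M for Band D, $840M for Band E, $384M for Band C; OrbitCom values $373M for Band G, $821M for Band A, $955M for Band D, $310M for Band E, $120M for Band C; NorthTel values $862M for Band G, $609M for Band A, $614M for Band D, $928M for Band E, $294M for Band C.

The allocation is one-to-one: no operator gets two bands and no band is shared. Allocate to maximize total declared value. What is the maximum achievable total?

This is a one-to-one assignment (maximum-weight bipartite matching).
Optimal: VistaNet→Band C ($971M), Solara→Band A ($697M), PeakComm→Band E ($840M), OrbitCom→Band D ($955M), NorthTel→Band G ($862M) — total 971+697+840+955+862 = $4325M.
Every other assignment is strictly worse.

Max total: $4325M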